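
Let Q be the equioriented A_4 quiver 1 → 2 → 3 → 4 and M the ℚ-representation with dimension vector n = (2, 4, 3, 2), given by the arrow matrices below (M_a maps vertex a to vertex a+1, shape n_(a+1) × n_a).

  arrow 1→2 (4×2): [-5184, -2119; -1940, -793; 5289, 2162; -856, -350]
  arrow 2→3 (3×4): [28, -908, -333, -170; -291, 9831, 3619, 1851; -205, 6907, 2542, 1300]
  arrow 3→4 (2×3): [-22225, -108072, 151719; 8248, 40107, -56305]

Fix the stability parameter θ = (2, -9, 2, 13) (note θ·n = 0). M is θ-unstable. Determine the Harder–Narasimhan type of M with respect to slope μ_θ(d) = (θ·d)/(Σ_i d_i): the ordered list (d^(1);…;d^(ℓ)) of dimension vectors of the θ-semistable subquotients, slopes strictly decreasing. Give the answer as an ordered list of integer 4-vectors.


Via rank(M_{q-1}∘⋯∘M_p): M ≅ I[1,2], I[1,4], I[2,3], I[2,4].
μ_θ-semistable layers: μ^(1)=13; μ^(2)=2; μ^(3)=-7/2; μ^(4)=-9

((0, 0, 0, 2); (0, 0, 3, 0); (2, 2, 0, 0); (0, 2, 0, 0))


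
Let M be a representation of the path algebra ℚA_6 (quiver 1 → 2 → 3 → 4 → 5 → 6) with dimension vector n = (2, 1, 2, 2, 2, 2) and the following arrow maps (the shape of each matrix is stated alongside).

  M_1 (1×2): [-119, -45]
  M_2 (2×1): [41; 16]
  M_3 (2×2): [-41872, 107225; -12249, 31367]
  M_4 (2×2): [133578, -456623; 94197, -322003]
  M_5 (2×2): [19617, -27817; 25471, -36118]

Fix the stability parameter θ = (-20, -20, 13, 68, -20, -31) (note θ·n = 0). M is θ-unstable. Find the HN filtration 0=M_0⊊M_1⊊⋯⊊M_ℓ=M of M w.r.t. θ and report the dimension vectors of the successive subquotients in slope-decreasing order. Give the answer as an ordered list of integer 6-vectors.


Interval decomposition of M: I[1,1], I[1,6], I[3,6].
HN type (ℓ=2): μ^(1)=15/2; μ^(2)=-20

((0, 0, 2, 2, 2, 2); (2, 1, 0, 0, 0, 0))


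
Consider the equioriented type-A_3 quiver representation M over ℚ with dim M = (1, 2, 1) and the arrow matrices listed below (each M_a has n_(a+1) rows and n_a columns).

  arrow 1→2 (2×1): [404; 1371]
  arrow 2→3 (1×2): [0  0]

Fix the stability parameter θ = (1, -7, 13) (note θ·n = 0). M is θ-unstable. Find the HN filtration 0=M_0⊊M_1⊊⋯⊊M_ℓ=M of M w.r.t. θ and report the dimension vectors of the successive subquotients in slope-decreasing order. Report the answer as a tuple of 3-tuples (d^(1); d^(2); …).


Via rank(M_{q-1}∘⋯∘M_p): M ≅ I[1,2], I[2,2], I[3,3].
μ_θ-semistable layers: μ^(1)=13; μ^(2)=-3; μ^(3)=-7

((0, 0, 1); (1, 1, 0); (0, 1, 0))


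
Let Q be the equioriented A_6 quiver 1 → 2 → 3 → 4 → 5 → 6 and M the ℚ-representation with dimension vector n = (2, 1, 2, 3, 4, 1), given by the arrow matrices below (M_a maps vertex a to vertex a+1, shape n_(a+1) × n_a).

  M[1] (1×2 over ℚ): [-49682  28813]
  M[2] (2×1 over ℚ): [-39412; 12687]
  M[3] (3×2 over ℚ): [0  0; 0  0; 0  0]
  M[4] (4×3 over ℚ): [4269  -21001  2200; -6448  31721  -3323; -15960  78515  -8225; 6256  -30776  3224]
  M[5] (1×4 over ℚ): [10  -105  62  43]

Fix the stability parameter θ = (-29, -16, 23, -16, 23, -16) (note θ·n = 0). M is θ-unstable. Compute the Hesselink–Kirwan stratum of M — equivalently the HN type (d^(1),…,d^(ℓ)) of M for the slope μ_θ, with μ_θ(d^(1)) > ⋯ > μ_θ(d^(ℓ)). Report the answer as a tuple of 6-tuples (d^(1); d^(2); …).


Via rank(M_{q-1}∘⋯∘M_p): M ≅ I[1,1], I[1,3], I[3,3], I[4,4], I[4,5], I[4,6], I[5,5]^2.
μ_θ-semistable layers: μ^(1)=23; μ^(2)=7/2; μ^(3)=-16; μ^(4)=-29

((0, 0, 2, 0, 3, 0); (0, 0, 0, 0, 1, 1); (0, 1, 0, 3, 0, 0); (2, 0, 0, 0, 0, 0))


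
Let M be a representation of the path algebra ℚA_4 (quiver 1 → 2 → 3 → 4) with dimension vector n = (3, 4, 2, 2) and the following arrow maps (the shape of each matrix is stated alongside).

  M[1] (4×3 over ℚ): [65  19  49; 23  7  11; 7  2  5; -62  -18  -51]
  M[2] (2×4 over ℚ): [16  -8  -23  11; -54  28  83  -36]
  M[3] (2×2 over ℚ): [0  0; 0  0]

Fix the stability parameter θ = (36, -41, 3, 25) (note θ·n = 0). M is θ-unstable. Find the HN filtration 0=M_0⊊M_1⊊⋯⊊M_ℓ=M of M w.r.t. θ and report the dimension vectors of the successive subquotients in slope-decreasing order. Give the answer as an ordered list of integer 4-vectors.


Barcode: M ≅ I[1,2], I[1,3]^2, I[2,2], I[4,4]^2. HN layers by μ_θ (4 steps, strictly decreasing):
  μ^(1)=25; μ^(2)=3; μ^(3)=-5/2; μ^(4)=-41

((0, 0, 0, 2); (0, 0, 2, 0); (3, 3, 0, 0); (0, 1, 0, 0))


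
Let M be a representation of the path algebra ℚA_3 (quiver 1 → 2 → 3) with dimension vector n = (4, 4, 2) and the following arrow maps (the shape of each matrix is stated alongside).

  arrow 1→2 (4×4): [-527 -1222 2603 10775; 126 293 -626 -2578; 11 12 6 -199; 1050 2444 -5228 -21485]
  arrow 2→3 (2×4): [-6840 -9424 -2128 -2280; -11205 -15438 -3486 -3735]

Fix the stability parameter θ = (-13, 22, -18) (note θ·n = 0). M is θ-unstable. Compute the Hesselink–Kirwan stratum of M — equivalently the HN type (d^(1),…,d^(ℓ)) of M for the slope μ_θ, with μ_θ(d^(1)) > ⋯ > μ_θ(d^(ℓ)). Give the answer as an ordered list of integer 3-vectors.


Barcode: M ≅ I[1,2]^3, I[1,3], I[3,3]. HN layers by μ_θ (4 steps, strictly decreasing):
  μ^(1)=22; μ^(2)=2; μ^(3)=-13; μ^(4)=-18

((0, 3, 0); (0, 1, 1); (4, 0, 0); (0, 0, 1))


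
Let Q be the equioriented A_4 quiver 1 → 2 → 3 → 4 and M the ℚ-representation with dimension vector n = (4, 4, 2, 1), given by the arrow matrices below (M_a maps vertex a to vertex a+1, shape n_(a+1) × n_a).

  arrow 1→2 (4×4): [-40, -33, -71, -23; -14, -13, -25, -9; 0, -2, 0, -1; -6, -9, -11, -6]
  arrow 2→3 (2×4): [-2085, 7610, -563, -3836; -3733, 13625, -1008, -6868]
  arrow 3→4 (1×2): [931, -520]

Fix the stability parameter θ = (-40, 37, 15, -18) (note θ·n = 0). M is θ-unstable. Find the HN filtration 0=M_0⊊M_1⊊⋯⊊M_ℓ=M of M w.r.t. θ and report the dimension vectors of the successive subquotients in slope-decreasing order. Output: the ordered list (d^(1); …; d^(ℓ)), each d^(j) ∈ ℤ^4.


Barcode: M ≅ I[1,1], I[1,2], I[1,3], I[1,4], I[2,2]. HN layers by μ_θ (4 steps, strictly decreasing):
  μ^(1)=37; μ^(2)=26; μ^(3)=34/3; μ^(4)=-40

((0, 2, 0, 0); (0, 1, 1, 0); (0, 1, 1, 1); (4, 0, 0, 0))


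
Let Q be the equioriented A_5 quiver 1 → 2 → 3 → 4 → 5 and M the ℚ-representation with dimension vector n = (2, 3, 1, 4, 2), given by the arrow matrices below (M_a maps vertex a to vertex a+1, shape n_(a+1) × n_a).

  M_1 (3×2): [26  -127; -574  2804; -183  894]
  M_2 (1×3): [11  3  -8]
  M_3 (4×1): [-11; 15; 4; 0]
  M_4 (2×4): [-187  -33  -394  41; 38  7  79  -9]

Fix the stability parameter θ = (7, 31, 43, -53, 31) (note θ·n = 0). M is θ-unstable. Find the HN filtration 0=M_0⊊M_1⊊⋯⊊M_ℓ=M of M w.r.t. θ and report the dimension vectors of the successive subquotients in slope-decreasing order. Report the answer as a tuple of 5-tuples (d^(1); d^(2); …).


Via rank(M_{q-1}∘⋯∘M_p): M ≅ I[1,2], I[1,5], I[2,2], I[4,4]^2, I[4,5].
μ_θ-semistable layers: μ^(1)=31; μ^(2)=7; μ^(3)=-53

((0, 2, 0, 0, 2); (2, 1, 1, 1, 0); (0, 0, 0, 3, 0))


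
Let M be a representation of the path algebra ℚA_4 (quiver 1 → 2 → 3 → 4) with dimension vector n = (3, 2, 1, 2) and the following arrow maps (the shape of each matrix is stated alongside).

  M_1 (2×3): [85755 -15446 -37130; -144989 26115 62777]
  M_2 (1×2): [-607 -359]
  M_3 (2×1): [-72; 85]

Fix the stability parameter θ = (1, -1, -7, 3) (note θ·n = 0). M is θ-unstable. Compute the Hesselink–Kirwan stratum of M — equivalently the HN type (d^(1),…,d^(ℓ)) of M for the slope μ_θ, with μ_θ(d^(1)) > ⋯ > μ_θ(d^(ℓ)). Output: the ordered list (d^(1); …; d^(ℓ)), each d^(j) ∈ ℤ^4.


Interval decomposition of M: I[1,1], I[1,2], I[1,4], I[4,4].
HN type (ℓ=4): μ^(1)=3; μ^(2)=1; μ^(3)=0; μ^(4)=-7/3

((0, 0, 0, 2); (1, 0, 0, 0); (1, 1, 0, 0); (1, 1, 1, 0))


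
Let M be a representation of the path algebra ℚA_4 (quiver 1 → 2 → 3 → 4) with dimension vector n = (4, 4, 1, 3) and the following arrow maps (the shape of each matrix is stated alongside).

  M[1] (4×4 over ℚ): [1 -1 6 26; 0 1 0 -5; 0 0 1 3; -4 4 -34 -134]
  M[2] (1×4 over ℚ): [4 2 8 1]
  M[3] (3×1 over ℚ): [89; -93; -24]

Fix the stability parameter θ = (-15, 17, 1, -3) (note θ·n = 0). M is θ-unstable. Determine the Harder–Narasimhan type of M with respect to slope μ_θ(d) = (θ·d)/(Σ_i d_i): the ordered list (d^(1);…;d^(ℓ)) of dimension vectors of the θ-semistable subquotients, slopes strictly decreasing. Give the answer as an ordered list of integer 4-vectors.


Via rank(M_{q-1}∘⋯∘M_p): M ≅ I[1,1], I[1,2]^2, I[1,4], I[2,2], I[4,4]^2.
μ_θ-semistable layers: μ^(1)=17; μ^(2)=5; μ^(3)=-3; μ^(4)=-15

((0, 3, 0, 0); (0, 1, 1, 1); (0, 0, 0, 2); (4, 0, 0, 0))


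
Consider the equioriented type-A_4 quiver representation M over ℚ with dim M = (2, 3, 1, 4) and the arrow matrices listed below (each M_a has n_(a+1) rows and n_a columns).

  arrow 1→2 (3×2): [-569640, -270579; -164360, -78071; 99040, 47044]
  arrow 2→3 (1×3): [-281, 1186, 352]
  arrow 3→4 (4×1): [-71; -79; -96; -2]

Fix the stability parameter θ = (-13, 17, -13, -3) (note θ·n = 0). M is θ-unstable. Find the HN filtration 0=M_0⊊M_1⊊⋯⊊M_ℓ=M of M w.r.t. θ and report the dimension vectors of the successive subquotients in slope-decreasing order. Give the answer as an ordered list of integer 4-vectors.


Interval decomposition of M: I[1,1], I[1,4], I[2,2]^2, I[4,4]^3.
HN type (ℓ=4): μ^(1)=17; μ^(2)=1/3; μ^(3)=-3; μ^(4)=-13

((0, 2, 0, 0); (0, 1, 1, 1); (0, 0, 0, 3); (2, 0, 0, 0))


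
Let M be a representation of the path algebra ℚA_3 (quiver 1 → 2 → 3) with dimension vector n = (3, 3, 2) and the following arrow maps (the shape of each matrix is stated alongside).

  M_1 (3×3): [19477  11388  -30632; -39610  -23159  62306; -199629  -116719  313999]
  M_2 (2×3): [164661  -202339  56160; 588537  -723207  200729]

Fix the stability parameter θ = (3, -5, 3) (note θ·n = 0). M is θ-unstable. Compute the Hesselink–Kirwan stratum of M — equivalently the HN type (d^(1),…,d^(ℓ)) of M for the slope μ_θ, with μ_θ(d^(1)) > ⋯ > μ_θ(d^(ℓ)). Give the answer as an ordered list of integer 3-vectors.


Via rank(M_{q-1}∘⋯∘M_p): M ≅ I[1,2], I[1,3]^2.
μ_θ-semistable layers: μ^(1)=3; μ^(2)=-1

((0, 0, 2); (3, 3, 0))


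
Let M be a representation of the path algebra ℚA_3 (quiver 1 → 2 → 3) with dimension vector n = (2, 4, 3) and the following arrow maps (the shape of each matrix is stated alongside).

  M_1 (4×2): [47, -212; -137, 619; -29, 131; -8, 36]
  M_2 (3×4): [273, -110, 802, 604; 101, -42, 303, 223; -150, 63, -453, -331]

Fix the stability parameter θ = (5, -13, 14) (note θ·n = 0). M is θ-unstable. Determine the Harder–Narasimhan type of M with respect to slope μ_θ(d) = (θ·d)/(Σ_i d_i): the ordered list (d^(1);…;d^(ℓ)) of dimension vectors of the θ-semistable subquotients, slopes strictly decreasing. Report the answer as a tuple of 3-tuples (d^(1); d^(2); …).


Interval decomposition of M: I[1,3]^2, I[2,2], I[2,3].
HN type (ℓ=3): μ^(1)=14; μ^(2)=-4; μ^(3)=-13

((0, 0, 3); (2, 2, 0); (0, 2, 0))


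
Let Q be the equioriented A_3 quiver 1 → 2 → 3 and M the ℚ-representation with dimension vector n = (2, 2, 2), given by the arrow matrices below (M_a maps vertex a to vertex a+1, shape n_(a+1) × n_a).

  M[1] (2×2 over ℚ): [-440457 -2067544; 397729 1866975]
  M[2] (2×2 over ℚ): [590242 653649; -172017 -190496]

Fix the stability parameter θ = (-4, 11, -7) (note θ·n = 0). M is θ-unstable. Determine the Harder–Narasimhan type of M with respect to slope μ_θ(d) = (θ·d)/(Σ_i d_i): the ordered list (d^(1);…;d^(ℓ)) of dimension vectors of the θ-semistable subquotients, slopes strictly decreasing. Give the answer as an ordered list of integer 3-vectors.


Via rank(M_{q-1}∘⋯∘M_p): M ≅ I[1,3]^2.
μ_θ-semistable layers: μ^(1)=2; μ^(2)=-4

((0, 2, 2); (2, 0, 0))


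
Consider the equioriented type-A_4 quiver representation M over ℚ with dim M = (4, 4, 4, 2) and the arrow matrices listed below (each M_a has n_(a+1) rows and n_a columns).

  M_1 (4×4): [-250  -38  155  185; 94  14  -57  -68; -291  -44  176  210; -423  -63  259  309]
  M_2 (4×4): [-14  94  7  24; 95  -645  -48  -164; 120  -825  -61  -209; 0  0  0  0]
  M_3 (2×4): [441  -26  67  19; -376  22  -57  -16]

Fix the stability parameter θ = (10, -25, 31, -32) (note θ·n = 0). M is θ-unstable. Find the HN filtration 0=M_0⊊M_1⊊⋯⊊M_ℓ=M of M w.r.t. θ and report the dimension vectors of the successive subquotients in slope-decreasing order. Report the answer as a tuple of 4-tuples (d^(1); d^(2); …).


Barcode: M ≅ I[1,2], I[1,3], I[1,4]^2, I[3,3]. HN layers by μ_θ (3 steps, strictly decreasing):
  μ^(1)=31; μ^(2)=-1/2; μ^(3)=-15/2

((0, 0, 2, 0); (0, 0, 2, 2); (4, 4, 0, 0))


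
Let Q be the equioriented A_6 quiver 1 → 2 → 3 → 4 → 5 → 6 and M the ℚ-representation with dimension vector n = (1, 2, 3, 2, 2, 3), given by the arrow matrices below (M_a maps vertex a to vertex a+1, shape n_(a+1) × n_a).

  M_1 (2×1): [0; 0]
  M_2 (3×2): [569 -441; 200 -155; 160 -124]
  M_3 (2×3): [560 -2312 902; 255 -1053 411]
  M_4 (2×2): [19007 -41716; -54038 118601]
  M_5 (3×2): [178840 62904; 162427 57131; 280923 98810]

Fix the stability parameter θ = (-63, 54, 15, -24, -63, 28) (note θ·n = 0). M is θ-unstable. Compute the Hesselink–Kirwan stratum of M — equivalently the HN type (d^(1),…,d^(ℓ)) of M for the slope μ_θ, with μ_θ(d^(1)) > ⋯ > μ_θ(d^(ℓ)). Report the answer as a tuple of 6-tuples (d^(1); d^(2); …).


Via rank(M_{q-1}∘⋯∘M_p): M ≅ I[1,1], I[2,3], I[2,6], I[3,6], I[6,6].
μ_θ-semistable layers: μ^(1)=69/2; μ^(2)=28; μ^(3)=-9/2; μ^(4)=-24; μ^(5)=-63

((0, 1, 1, 0, 0, 0); (0, 0, 0, 0, 0, 3); (0, 1, 1, 1, 1, 0); (0, 0, 1, 1, 1, 0); (1, 0, 0, 0, 0, 0))


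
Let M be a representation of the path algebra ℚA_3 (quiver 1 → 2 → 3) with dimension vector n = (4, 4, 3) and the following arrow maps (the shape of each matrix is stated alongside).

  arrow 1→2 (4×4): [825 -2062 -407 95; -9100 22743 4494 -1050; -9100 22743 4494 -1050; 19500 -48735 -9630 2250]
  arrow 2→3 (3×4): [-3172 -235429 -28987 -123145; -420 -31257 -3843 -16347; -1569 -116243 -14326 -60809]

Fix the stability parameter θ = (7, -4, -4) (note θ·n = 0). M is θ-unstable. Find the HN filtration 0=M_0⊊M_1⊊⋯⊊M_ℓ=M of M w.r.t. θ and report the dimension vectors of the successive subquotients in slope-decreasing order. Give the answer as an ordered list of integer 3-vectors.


Via rank(M_{q-1}∘⋯∘M_p): M ≅ I[1,1]^2, I[1,3]^2, I[2,2], I[2,3].
μ_θ-semistable layers: μ^(1)=7; μ^(2)=-1/3; μ^(3)=-4

((2, 0, 0); (2, 2, 2); (0, 2, 1))


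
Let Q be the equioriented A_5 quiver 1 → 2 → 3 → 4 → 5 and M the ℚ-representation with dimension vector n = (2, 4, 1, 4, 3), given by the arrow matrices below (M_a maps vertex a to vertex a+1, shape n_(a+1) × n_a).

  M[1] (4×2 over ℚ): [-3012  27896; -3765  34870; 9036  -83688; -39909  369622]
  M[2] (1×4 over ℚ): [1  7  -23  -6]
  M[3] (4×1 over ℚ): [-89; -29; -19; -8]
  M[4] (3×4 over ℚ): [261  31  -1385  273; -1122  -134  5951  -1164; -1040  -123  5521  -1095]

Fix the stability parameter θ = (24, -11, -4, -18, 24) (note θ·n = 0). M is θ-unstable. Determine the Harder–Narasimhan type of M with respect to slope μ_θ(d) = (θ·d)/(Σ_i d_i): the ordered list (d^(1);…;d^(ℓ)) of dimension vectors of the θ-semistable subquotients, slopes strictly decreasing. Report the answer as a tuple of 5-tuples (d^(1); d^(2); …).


Interval decomposition of M: I[1,1], I[1,5], I[2,2]^3, I[4,4], I[4,5]^2.
HN type (ℓ=4): μ^(1)=24; μ^(2)=-9/4; μ^(3)=-11; μ^(4)=-18

((1, 0, 0, 0, 3); (1, 1, 1, 1, 0); (0, 3, 0, 0, 0); (0, 0, 0, 3, 0))


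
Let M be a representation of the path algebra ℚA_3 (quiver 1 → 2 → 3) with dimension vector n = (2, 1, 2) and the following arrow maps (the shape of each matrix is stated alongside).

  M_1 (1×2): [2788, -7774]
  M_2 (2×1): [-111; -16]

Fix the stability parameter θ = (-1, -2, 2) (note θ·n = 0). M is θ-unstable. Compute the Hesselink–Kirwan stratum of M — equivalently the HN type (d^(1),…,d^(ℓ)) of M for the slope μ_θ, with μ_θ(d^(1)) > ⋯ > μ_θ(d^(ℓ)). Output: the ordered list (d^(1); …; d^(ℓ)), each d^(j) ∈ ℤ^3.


Barcode: M ≅ I[1,1], I[1,3], I[3,3]. HN layers by μ_θ (3 steps, strictly decreasing):
  μ^(1)=2; μ^(2)=-1; μ^(3)=-3/2

((0, 0, 2); (1, 0, 0); (1, 1, 0))


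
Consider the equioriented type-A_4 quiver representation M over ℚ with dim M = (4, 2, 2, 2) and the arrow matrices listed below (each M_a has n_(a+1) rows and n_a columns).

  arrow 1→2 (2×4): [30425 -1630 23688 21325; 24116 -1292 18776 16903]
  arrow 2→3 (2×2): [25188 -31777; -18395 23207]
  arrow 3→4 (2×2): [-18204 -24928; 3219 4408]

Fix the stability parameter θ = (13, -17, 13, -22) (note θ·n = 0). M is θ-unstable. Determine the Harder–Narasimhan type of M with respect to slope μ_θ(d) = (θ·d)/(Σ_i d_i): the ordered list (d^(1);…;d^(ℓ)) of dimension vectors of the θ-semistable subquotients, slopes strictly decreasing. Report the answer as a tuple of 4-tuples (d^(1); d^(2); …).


Interval decomposition of M: I[1,1]^2, I[1,3], I[1,4], I[4,4].
HN type (ℓ=4): μ^(1)=13; μ^(2)=-2; μ^(3)=-13/4; μ^(4)=-22

((2, 0, 1, 0); (1, 1, 0, 0); (1, 1, 1, 1); (0, 0, 0, 1))


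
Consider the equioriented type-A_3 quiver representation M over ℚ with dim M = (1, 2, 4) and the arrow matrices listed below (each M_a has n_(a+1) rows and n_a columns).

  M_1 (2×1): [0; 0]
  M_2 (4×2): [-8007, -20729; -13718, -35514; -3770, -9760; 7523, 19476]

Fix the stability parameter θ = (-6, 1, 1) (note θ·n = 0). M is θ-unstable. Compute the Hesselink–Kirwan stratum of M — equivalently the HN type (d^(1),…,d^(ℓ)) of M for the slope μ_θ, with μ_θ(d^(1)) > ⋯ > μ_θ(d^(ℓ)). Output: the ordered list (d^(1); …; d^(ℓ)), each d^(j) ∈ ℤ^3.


Barcode: M ≅ I[1,1], I[2,3]^2, I[3,3]^2. HN layers by μ_θ (2 steps, strictly decreasing):
  μ^(1)=1; μ^(2)=-6

((0, 2, 4); (1, 0, 0))


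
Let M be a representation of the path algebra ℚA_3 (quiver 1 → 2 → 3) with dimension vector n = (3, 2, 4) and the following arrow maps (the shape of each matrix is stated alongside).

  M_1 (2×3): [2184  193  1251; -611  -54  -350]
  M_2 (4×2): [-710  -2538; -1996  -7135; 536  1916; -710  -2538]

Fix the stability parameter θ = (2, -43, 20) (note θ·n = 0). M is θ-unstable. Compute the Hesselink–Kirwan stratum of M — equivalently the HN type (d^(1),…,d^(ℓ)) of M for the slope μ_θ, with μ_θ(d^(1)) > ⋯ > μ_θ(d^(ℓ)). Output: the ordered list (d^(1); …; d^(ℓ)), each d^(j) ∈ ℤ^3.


Via rank(M_{q-1}∘⋯∘M_p): M ≅ I[1,1], I[1,3]^2, I[3,3]^2.
μ_θ-semistable layers: μ^(1)=20; μ^(2)=2; μ^(3)=-41/2

((0, 0, 4); (1, 0, 0); (2, 2, 0))


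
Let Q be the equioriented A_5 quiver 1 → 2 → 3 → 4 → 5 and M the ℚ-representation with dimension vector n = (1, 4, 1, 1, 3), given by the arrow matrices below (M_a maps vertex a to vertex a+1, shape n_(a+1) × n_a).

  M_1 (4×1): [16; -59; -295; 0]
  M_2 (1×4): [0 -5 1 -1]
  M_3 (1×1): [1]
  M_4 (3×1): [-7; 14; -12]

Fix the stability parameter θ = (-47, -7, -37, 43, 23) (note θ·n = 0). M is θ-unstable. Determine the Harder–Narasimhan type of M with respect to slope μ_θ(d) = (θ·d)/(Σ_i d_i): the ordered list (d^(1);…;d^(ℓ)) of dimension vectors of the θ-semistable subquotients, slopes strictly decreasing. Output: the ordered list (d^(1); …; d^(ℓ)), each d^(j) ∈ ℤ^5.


Via rank(M_{q-1}∘⋯∘M_p): M ≅ I[1,2], I[2,2]^2, I[2,5], I[5,5]^2.
μ_θ-semistable layers: μ^(1)=33; μ^(2)=23; μ^(3)=-7; μ^(4)=-22; μ^(5)=-47

((0, 0, 0, 1, 1); (0, 0, 0, 0, 2); (0, 3, 0, 0, 0); (0, 1, 1, 0, 0); (1, 0, 0, 0, 0))


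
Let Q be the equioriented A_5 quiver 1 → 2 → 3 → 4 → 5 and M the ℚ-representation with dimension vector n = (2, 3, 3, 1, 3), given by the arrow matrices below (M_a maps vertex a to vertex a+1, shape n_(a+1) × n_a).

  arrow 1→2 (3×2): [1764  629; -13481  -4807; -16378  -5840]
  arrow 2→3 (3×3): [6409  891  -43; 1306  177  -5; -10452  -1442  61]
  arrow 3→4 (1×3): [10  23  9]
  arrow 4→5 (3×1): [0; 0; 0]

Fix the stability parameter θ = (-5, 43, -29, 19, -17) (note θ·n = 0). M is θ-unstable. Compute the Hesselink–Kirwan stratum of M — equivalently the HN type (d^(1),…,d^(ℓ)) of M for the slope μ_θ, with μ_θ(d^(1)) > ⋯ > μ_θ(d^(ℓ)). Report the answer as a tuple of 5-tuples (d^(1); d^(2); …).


Barcode: M ≅ I[1,3], I[1,4], I[2,3], I[5,5]^3. HN layers by μ_θ (4 steps, strictly decreasing):
  μ^(1)=19; μ^(2)=7; μ^(3)=-5; μ^(4)=-17

((0, 0, 0, 1, 0); (0, 3, 3, 0, 0); (2, 0, 0, 0, 0); (0, 0, 0, 0, 3))


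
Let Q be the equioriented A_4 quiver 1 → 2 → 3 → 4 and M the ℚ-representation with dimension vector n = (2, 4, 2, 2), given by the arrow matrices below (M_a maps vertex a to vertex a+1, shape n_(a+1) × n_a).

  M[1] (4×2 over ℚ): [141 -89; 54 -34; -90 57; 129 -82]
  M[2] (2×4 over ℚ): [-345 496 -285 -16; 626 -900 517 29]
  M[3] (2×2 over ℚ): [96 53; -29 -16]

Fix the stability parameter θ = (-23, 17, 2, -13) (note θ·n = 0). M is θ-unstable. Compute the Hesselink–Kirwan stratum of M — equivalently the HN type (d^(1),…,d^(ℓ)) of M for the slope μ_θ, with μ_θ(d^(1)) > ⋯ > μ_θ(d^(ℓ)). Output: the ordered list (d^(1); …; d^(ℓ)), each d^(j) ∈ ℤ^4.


Interval decomposition of M: I[1,4]^2, I[2,2]^2.
HN type (ℓ=3): μ^(1)=17; μ^(2)=2; μ^(3)=-23

((0, 2, 0, 0); (0, 2, 2, 2); (2, 0, 0, 0))


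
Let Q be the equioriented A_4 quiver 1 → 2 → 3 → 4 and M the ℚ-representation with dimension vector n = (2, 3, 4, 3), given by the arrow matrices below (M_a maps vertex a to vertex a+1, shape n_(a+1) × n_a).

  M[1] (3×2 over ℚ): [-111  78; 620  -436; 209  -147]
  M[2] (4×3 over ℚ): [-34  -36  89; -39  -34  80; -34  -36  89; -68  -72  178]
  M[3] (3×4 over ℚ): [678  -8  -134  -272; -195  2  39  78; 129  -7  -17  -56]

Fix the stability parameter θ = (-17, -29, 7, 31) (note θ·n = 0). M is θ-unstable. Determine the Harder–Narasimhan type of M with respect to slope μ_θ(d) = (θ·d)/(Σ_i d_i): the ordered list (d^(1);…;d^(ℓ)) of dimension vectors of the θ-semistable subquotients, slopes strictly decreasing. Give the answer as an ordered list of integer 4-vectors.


Via rank(M_{q-1}∘⋯∘M_p): M ≅ I[1,3], I[1,4], I[2,2], I[3,4]^2.
μ_θ-semistable layers: μ^(1)=31; μ^(2)=7; μ^(3)=-23; μ^(4)=-29

((0, 0, 0, 3); (0, 0, 4, 0); (2, 2, 0, 0); (0, 1, 0, 0))


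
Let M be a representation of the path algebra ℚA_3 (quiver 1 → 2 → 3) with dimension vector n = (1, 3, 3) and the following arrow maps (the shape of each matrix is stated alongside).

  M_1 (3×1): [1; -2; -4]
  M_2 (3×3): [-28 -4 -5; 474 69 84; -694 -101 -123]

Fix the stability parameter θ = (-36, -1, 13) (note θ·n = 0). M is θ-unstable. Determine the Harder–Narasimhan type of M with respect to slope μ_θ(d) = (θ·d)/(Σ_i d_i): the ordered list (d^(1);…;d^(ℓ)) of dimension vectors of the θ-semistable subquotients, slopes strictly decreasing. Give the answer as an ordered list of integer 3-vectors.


Barcode: M ≅ I[1,2], I[2,3]^2, I[3,3]. HN layers by μ_θ (3 steps, strictly decreasing):
  μ^(1)=13; μ^(2)=-1; μ^(3)=-36

((0, 0, 3); (0, 3, 0); (1, 0, 0))


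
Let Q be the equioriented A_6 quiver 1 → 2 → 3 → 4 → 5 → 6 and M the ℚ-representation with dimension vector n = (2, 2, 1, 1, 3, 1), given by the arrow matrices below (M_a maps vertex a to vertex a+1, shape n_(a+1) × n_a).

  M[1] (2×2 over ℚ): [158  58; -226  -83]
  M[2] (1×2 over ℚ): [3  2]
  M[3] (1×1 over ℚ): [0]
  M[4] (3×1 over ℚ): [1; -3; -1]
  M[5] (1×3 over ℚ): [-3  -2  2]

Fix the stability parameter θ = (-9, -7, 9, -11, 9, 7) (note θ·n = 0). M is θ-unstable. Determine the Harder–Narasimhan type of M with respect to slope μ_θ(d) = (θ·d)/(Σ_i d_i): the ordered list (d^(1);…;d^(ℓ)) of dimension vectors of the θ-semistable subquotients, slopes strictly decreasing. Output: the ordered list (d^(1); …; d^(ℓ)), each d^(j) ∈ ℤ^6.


Interval decomposition of M: I[1,2], I[1,3], I[4,6], I[5,5]^2.
HN type (ℓ=5): μ^(1)=9; μ^(2)=8; μ^(3)=-7; μ^(4)=-9; μ^(5)=-11

((0, 0, 1, 0, 2, 0); (0, 0, 0, 0, 1, 1); (0, 2, 0, 0, 0, 0); (2, 0, 0, 0, 0, 0); (0, 0, 0, 1, 0, 0))


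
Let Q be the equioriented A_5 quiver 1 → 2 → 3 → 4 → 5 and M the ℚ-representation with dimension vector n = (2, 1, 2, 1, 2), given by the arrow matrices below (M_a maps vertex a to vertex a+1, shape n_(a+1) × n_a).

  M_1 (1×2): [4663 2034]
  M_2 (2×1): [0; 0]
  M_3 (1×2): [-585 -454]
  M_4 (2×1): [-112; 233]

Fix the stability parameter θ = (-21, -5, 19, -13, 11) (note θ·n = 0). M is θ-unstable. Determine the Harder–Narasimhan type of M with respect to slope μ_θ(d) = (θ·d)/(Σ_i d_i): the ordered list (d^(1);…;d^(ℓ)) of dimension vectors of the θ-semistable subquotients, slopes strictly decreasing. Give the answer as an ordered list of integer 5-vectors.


Barcode: M ≅ I[1,1], I[1,2], I[3,3], I[3,5], I[5,5]. HN layers by μ_θ (5 steps, strictly decreasing):
  μ^(1)=19; μ^(2)=11; μ^(3)=3; μ^(4)=-5; μ^(5)=-21

((0, 0, 1, 0, 0); (0, 0, 0, 0, 2); (0, 0, 1, 1, 0); (0, 1, 0, 0, 0); (2, 0, 0, 0, 0))


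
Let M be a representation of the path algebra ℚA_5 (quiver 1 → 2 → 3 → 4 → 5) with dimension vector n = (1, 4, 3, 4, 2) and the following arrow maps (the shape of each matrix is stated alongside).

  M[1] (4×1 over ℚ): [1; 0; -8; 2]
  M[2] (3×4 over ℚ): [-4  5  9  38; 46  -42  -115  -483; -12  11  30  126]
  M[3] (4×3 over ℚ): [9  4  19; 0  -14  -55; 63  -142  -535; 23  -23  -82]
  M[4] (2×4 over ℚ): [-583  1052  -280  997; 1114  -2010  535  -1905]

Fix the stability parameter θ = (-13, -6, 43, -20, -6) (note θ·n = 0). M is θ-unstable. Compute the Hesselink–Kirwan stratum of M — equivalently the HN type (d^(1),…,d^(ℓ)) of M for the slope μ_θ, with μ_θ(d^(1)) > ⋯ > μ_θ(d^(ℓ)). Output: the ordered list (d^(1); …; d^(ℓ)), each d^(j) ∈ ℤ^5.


Via rank(M_{q-1}∘⋯∘M_p): M ≅ I[1,2], I[2,4]^2, I[2,5], I[4,5].
μ_θ-semistable layers: μ^(1)=23/2; μ^(2)=17/3; μ^(3)=-6; μ^(4)=-13; μ^(5)=-20

((0, 0, 2, 2, 0); (0, 0, 1, 1, 1); (0, 4, 0, 0, 1); (1, 0, 0, 0, 0); (0, 0, 0, 1, 0))


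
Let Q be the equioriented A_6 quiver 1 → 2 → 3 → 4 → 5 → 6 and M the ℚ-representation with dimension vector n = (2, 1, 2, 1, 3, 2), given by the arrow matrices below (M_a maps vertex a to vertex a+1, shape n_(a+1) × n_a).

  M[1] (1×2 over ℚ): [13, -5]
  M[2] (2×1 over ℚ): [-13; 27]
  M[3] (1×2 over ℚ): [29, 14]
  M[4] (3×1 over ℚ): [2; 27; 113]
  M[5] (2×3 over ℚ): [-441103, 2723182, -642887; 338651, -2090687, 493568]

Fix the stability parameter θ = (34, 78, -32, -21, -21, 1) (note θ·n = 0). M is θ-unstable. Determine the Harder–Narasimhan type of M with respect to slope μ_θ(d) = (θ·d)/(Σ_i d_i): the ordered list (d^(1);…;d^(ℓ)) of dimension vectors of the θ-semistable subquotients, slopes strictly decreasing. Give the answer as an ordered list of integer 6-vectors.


Via rank(M_{q-1}∘⋯∘M_p): M ≅ I[1,1], I[1,6], I[3,3], I[5,5], I[5,6].
μ_θ-semistable layers: μ^(1)=34; μ^(2)=13/2; μ^(3)=1; μ^(4)=-21; μ^(5)=-32

((1, 0, 0, 0, 0, 0); (1, 1, 1, 1, 1, 1); (0, 0, 0, 0, 0, 1); (0, 0, 0, 0, 2, 0); (0, 0, 1, 0, 0, 0))


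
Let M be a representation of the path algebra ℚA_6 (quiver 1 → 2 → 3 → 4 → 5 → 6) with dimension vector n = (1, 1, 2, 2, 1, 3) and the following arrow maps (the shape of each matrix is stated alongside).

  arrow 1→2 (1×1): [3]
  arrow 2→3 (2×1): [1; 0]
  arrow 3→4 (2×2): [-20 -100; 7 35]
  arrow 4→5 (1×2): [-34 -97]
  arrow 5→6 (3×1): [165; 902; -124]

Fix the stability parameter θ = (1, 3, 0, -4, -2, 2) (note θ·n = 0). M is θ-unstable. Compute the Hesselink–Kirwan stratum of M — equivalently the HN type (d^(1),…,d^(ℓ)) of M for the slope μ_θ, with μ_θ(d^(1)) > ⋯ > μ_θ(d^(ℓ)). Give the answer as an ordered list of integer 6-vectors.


Interval decomposition of M: I[1,6], I[3,3], I[4,4], I[6,6]^2.
HN type (ℓ=4): μ^(1)=2; μ^(2)=0; μ^(3)=-2/5; μ^(4)=-4

((0, 0, 0, 0, 0, 3); (0, 0, 1, 0, 0, 0); (1, 1, 1, 1, 1, 0); (0, 0, 0, 1, 0, 0))


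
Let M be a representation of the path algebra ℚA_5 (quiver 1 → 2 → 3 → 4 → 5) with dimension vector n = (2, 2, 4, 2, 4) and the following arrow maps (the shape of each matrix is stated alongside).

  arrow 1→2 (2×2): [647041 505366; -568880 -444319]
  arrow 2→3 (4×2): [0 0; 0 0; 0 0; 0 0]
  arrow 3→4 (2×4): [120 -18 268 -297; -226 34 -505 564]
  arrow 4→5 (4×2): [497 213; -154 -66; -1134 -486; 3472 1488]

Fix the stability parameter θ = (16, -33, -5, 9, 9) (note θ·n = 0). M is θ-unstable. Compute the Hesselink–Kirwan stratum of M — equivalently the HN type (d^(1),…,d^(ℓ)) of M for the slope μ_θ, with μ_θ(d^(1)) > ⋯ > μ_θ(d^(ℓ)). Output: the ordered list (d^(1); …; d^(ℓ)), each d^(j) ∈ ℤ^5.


Barcode: M ≅ I[1,2]^2, I[3,3]^2, I[3,4], I[3,5], I[5,5]^3. HN layers by μ_θ (3 steps, strictly decreasing):
  μ^(1)=9; μ^(2)=-5; μ^(3)=-17/2

((0, 0, 0, 2, 4); (0, 0, 4, 0, 0); (2, 2, 0, 0, 0))


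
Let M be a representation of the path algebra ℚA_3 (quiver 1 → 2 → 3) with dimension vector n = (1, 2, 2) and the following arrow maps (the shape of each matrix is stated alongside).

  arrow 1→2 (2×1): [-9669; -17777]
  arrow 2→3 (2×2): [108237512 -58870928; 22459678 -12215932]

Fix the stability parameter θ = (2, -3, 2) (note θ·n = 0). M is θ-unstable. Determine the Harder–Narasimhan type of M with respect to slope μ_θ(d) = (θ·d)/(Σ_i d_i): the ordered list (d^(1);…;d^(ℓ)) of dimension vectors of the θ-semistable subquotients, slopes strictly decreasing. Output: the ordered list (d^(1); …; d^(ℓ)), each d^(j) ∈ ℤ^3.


Barcode: M ≅ I[1,3], I[2,2], I[3,3]. HN layers by μ_θ (3 steps, strictly decreasing):
  μ^(1)=2; μ^(2)=-1/2; μ^(3)=-3

((0, 0, 2); (1, 1, 0); (0, 1, 0))


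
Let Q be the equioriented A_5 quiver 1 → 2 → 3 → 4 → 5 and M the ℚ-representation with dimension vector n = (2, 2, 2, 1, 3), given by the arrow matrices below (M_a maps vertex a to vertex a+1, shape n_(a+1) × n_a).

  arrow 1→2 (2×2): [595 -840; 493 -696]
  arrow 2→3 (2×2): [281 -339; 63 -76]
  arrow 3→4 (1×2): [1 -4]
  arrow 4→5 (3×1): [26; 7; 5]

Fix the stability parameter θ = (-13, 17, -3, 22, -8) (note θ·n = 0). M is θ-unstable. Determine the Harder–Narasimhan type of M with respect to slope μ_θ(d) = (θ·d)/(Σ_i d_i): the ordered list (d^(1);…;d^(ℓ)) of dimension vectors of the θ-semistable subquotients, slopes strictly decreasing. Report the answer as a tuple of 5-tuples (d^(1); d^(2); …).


Barcode: M ≅ I[1,1], I[1,3], I[2,5], I[5,5]^2. HN layers by μ_θ (3 steps, strictly decreasing):
  μ^(1)=7; μ^(2)=-8; μ^(3)=-13

((0, 2, 2, 1, 1); (0, 0, 0, 0, 2); (2, 0, 0, 0, 0))


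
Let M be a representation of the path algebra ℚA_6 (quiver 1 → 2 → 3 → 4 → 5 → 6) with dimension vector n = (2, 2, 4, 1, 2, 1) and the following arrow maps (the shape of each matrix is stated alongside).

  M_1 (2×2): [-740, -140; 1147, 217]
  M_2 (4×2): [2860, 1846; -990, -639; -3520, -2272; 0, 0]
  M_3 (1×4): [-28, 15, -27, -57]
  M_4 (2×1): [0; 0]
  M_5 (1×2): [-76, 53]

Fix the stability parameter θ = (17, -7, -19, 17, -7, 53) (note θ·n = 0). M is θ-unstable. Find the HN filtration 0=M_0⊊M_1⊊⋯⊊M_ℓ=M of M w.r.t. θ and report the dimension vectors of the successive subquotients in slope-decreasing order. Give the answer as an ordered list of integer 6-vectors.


Interval decomposition of M: I[1,1], I[1,4], I[2,2], I[3,3]^3, I[5,5], I[5,6].
HN type (ℓ=5): μ^(1)=53; μ^(2)=17; μ^(3)=-3; μ^(4)=-7; μ^(5)=-19

((0, 0, 0, 0, 0, 1); (1, 0, 0, 1, 0, 0); (1, 1, 1, 0, 0, 0); (0, 1, 0, 0, 2, 0); (0, 0, 3, 0, 0, 0))


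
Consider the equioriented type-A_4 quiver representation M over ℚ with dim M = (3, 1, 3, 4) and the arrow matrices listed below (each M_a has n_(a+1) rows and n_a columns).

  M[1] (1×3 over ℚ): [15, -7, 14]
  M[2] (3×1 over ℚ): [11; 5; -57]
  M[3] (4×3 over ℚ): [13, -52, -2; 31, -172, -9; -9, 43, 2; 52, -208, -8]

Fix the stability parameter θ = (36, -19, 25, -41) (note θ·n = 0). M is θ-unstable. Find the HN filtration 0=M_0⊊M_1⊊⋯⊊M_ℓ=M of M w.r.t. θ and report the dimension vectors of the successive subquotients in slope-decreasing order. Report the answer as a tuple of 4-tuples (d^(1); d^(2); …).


Barcode: M ≅ I[1,1]^2, I[1,4], I[3,4]^2, I[4,4]. HN layers by μ_θ (4 steps, strictly decreasing):
  μ^(1)=36; μ^(2)=1/4; μ^(3)=-8; μ^(4)=-41

((2, 0, 0, 0); (1, 1, 1, 1); (0, 0, 2, 2); (0, 0, 0, 1))


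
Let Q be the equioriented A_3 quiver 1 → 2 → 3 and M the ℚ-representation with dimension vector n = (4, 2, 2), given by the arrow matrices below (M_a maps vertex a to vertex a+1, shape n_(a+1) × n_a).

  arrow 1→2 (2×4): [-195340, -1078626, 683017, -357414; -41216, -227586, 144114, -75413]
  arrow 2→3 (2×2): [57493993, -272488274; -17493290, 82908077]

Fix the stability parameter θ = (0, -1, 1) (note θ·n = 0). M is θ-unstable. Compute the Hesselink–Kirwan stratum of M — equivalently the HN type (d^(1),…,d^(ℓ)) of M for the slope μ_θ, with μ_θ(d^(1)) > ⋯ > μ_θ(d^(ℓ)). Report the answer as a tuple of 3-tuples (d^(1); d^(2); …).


Barcode: M ≅ I[1,1]^2, I[1,3]^2. HN layers by μ_θ (3 steps, strictly decreasing):
  μ^(1)=1; μ^(2)=0; μ^(3)=-1/2

((0, 0, 2); (2, 0, 0); (2, 2, 0))


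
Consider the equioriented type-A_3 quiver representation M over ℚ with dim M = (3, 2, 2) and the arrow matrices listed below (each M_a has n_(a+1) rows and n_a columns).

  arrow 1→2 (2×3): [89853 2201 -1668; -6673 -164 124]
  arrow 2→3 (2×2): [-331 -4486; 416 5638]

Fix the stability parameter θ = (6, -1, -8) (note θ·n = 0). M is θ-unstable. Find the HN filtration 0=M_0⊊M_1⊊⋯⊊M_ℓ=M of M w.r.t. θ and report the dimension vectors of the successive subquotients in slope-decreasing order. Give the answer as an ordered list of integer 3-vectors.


Interval decomposition of M: I[1,1], I[1,3]^2.
HN type (ℓ=2): μ^(1)=6; μ^(2)=-1

((1, 0, 0); (2, 2, 2))


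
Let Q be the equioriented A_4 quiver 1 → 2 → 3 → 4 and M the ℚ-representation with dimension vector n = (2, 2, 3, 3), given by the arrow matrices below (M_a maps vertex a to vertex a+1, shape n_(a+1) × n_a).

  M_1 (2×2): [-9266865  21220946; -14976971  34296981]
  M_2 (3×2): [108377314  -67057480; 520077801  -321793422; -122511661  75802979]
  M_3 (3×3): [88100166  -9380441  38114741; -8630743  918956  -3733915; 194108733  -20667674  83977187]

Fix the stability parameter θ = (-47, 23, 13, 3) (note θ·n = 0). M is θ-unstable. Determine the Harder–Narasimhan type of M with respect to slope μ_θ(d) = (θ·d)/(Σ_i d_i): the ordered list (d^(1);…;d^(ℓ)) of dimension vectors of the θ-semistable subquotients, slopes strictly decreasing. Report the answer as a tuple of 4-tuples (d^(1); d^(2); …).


Interval decomposition of M: I[1,4]^2, I[3,3], I[4,4].
HN type (ℓ=3): μ^(1)=13; μ^(2)=3; μ^(3)=-47

((0, 2, 3, 2); (0, 0, 0, 1); (2, 0, 0, 0))


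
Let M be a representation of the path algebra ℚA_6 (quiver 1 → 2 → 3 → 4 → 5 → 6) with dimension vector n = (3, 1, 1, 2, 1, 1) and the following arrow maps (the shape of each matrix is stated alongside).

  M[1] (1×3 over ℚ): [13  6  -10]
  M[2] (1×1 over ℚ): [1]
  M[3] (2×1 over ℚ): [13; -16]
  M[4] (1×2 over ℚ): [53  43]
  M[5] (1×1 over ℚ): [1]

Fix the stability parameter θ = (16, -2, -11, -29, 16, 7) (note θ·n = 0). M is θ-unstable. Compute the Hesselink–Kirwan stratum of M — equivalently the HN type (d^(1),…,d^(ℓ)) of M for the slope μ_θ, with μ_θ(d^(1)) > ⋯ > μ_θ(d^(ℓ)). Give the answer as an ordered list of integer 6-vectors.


Via rank(M_{q-1}∘⋯∘M_p): M ≅ I[1,1]^2, I[1,6], I[4,4].
μ_θ-semistable layers: μ^(1)=16; μ^(2)=23/2; μ^(3)=-13/2; μ^(4)=-29

((2, 0, 0, 0, 0, 0); (0, 0, 0, 0, 1, 1); (1, 1, 1, 1, 0, 0); (0, 0, 0, 1, 0, 0))


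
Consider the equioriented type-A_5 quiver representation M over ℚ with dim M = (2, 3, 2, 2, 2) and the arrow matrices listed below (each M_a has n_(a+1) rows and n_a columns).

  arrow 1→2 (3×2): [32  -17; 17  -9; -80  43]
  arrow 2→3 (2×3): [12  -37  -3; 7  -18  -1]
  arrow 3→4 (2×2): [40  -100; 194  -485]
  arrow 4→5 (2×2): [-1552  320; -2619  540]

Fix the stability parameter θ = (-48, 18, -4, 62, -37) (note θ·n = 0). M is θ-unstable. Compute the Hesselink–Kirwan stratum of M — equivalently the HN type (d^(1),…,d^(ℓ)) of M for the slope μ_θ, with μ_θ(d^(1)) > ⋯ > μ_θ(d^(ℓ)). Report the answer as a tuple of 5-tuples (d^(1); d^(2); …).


Interval decomposition of M: I[1,2], I[1,3], I[2,4], I[4,5], I[5,5].
HN type (ℓ=6): μ^(1)=62; μ^(2)=18; μ^(3)=25/2; μ^(4)=7; μ^(5)=-37; μ^(6)=-48

((0, 0, 0, 1, 0); (0, 1, 0, 0, 0); (0, 0, 0, 1, 1); (0, 2, 2, 0, 0); (0, 0, 0, 0, 1); (2, 0, 0, 0, 0))


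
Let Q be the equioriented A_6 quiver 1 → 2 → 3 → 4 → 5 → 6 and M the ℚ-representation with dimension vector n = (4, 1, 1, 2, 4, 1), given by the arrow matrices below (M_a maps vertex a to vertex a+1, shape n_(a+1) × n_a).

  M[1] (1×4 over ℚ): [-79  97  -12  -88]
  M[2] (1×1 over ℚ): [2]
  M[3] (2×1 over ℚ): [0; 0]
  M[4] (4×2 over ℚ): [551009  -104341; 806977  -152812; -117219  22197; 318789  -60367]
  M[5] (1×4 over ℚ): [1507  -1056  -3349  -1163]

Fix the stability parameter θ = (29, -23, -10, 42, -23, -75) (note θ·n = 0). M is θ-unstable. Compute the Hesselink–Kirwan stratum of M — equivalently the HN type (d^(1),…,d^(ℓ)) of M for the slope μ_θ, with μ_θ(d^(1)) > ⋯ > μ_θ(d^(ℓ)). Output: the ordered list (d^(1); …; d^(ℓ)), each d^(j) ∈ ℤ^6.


Barcode: M ≅ I[1,1]^3, I[1,3], I[4,5], I[4,6], I[5,5]^2. HN layers by μ_θ (5 steps, strictly decreasing):
  μ^(1)=29; μ^(2)=19/2; μ^(3)=-4/3; μ^(4)=-56/3; μ^(5)=-23

((3, 0, 0, 0, 0, 0); (0, 0, 0, 1, 1, 0); (1, 1, 1, 0, 0, 0); (0, 0, 0, 1, 1, 1); (0, 0, 0, 0, 2, 0))


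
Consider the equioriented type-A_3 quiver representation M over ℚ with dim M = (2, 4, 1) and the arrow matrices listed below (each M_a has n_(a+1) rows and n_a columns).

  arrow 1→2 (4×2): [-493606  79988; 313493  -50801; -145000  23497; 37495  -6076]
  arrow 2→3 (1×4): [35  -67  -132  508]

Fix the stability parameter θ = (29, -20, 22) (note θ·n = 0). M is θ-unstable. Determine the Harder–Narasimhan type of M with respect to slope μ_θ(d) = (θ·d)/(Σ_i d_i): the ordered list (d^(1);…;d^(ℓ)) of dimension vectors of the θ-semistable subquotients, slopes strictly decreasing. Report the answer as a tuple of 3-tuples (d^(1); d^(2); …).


Barcode: M ≅ I[1,2], I[1,3], I[2,2]^2. HN layers by μ_θ (3 steps, strictly decreasing):
  μ^(1)=22; μ^(2)=9/2; μ^(3)=-20

((0, 0, 1); (2, 2, 0); (0, 2, 0))


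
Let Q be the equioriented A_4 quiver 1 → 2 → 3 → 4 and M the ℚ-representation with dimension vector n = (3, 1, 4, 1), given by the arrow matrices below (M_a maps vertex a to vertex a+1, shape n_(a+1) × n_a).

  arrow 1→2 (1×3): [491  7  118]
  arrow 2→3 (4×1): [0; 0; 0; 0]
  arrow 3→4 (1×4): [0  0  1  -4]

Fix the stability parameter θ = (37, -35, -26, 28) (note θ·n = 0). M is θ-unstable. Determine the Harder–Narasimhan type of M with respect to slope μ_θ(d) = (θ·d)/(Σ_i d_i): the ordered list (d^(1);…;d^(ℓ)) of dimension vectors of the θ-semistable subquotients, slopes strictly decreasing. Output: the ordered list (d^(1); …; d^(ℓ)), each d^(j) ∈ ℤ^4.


Via rank(M_{q-1}∘⋯∘M_p): M ≅ I[1,1]^2, I[1,2], I[3,3]^3, I[3,4].
μ_θ-semistable layers: μ^(1)=37; μ^(2)=28; μ^(3)=1; μ^(4)=-26

((2, 0, 0, 0); (0, 0, 0, 1); (1, 1, 0, 0); (0, 0, 4, 0))
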